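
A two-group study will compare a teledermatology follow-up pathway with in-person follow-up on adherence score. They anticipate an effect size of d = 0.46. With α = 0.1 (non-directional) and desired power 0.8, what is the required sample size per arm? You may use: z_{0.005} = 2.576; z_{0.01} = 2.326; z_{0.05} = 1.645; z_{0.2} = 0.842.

n = 59 per group

For two independent groups with equal n: n = 2·((z_{α/2} + z_β) / d)².
z_{α/2} + z_β = 1.645 + 0.842 = 2.487.
n = 2 × (2.487 / 0.46)² = 2 × 5.407² = 2 × 29.23 = 58.5.
Round up to the next whole participant.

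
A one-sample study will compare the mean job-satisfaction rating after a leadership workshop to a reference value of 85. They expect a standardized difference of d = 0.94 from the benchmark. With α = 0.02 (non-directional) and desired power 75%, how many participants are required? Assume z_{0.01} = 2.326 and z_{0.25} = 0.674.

n = 11

For a one-sample test: n = ((z_{α/2} + z_β) / d)².
z_{α/2} + z_β = 2.326 + 0.674 = 3.000.
n = (3.000 / 0.94)² = 3.191² = 10.19.
Round up.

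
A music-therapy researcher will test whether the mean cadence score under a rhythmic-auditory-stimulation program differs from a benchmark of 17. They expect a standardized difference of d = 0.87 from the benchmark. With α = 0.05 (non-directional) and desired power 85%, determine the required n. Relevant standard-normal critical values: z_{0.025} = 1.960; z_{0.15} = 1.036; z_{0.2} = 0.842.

For a one-sample test: n = ((z_{α/2} + z_β) / d)².
z_{α/2} + z_β = 1.960 + 1.036 = 2.996.
n = (2.996 / 0.87)² = 3.444² = 11.86.
Round up.

n = 12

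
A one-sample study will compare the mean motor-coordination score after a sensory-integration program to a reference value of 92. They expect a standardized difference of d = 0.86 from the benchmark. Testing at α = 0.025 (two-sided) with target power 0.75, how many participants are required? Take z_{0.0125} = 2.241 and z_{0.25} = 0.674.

For a one-sample test: n = ((z_{α/2} + z_β) / d)².
z_{α/2} + z_β = 2.241 + 0.674 = 2.915.
n = (2.915 / 0.86)² = 3.390² = 11.49.
Round up.

n = 12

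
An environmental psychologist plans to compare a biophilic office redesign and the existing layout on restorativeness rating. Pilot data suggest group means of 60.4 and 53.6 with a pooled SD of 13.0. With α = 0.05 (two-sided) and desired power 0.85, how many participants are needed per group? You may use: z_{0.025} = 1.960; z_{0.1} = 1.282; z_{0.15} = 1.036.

n = 66 per group

Cohen's d = |M₁ − M₂| / SD_pooled = |60.4 − 53.6| / 13.0 = 6.8 / 13.0 = 0.523.
For two independent groups with equal n: n = 2·((z_{α/2} + z_β) / d)².
z_{α/2} + z_β = 1.960 + 1.036 = 2.996.
n = 2 × (2.996 / 0.523)² = 2 × 5.728² = 2 × 32.82 = 65.6.
Round up to the next whole participant.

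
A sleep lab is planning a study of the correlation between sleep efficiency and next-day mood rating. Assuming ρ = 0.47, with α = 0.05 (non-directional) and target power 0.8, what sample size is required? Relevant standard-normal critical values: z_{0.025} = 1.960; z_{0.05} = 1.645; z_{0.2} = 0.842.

Fisher's z: C = ½·ln((1+r)/(1−r)) = ½·ln(2.7736) = 0.5101.
n = ((z_{α/2} + z_β)/C)² + 3.
(1.960 + 0.842) / 0.5101 = 2.802 / 0.5101 = 5.493.
n = 5.493² + 3 = 30.17 + 3 = 33.2.
Round up.

n = 34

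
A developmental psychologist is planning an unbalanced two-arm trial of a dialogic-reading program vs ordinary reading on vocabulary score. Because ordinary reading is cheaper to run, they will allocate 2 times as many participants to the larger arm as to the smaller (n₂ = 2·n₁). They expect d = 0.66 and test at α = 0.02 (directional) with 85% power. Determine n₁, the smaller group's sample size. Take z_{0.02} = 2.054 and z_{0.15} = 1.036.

n₁ = 33

With allocation ratio k = n₂/n₁ = 2, Var(x̄₁−x̄₂) = σ²(1/n₁ + 1/(k·n₁)) = σ²·(k+1)/(k·n₁).
So n₁ = (1 + 1/k)·((z_{α} + z_β)/d)² = 1.500 × (3.090/0.66)².
n₁ = 1.500 × 21.92 = 32.9.
Round up: n₁ = 33, giving n₂ = 2 × 33 = 66.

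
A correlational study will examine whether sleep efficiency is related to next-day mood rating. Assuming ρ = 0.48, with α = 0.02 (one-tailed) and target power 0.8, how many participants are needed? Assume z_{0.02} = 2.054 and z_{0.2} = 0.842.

Fisher's z: C = ½·ln((1+r)/(1−r)) = ½·ln(2.8462) = 0.5230.
n = ((z_{α} + z_β)/C)² + 3.
(2.054 + 0.842) / 0.5230 = 2.896 / 0.5230 = 5.537.
n = 5.537² + 3 = 30.66 + 3 = 33.7.
Round up.

n = 34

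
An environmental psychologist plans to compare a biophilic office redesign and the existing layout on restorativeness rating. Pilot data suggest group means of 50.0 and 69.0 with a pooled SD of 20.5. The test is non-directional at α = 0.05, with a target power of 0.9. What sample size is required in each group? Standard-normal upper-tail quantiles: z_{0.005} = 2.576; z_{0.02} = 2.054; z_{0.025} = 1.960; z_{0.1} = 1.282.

n = 25 per group

Cohen's d = |M₁ − M₂| / SD_pooled = |50.0 − 69.0| / 20.5 = 19.0 / 20.5 = 0.927.
For two independent groups with equal n: n = 2·((z_{α/2} + z_β) / d)².
z_{α/2} + z_β = 1.960 + 1.282 = 3.242.
n = 2 × (3.242 / 0.927)² = 2 × 3.497² = 2 × 12.23 = 24.5.
Round up to the next whole participant.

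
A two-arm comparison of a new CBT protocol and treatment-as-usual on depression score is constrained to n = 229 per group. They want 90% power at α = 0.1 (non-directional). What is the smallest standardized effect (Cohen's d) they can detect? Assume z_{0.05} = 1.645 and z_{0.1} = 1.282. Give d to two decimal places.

For two independent groups of n = 229 each: d_min = (z_{α/2} + z_β)·√(2/n).
z-sum = 1.645 + 1.282 = 2.927.
d_min = 2.927 × √(2/229) = 2.927 × 0.0935 = 0.274.

d_min ≈ 0.27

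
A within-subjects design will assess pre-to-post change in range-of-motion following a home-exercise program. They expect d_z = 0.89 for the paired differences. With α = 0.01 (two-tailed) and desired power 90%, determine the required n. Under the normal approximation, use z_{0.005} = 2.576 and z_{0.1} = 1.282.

n = 19 pairs

For a paired (one-sample on differences) test: n = ((z_{α/2} + z_β) / d)².
z_{α/2} + z_β = 2.576 + 1.282 = 3.858.
n = (3.858 / 0.89)² = 4.335² = 18.79.
Round up.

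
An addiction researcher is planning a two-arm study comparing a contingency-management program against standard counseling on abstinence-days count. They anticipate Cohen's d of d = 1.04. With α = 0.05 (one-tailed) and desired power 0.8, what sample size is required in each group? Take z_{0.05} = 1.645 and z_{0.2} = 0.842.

For two independent groups with equal n: n = 2·((z_{α} + z_β) / d)².
z_{α} + z_β = 1.645 + 0.842 = 2.487.
n = 2 × (2.487 / 1.04)² = 2 × 2.391² = 2 × 5.72 = 11.4.
Round up to the next whole participant.

n = 12 per group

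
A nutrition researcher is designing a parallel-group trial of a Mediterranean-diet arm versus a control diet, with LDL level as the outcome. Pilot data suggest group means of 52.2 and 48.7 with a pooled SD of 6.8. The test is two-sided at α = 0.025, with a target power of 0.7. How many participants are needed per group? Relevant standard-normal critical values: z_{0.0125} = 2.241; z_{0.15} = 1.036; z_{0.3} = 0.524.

Cohen's d = |M₁ − M₂| / SD_pooled = |52.2 − 48.7| / 6.8 = 3.5 / 6.8 = 0.515.
For two independent groups with equal n: n = 2·((z_{α/2} + z_β) / d)².
z_{α/2} + z_β = 2.241 + 0.524 = 2.765.
n = 2 × (2.765 / 0.515)² = 2 × 5.369² = 2 × 28.83 = 57.7.
Round up to the next whole participant.

n = 58 per group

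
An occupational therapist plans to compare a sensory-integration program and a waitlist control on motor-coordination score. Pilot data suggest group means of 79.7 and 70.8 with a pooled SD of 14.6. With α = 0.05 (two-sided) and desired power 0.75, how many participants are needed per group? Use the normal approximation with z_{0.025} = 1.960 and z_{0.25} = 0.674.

n = 38 per group

Cohen's d = |M₁ − M₂| / SD_pooled = |79.7 − 70.8| / 14.6 = 8.9 / 14.6 = 0.610.
For two independent groups with equal n: n = 2·((z_{α/2} + z_β) / d)².
z_{α/2} + z_β = 1.960 + 0.674 = 2.634.
n = 2 × (2.634 / 0.610)² = 2 × 4.318² = 2 × 18.65 = 37.3.
Round up to the next whole participant.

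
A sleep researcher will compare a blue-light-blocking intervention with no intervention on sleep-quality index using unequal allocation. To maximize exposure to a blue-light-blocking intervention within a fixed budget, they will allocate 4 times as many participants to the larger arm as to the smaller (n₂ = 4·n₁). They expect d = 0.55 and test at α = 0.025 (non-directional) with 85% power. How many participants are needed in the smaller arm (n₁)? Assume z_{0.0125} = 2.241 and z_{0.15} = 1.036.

With allocation ratio k = n₂/n₁ = 4, Var(x̄₁−x̄₂) = σ²(1/n₁ + 1/(k·n₁)) = σ²·(k+1)/(k·n₁).
So n₁ = (1 + 1/k)·((z_{α/2} + z_β)/d)² = 1.250 × (3.277/0.55)².
n₁ = 1.250 × 35.50 = 44.4.
Round up: n₁ = 45, giving n₂ = 4 × 45 = 180.

n₁ = 45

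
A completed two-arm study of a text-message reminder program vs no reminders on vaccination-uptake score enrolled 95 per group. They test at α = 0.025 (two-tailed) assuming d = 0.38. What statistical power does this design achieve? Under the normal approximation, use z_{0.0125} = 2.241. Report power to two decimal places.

For two equal groups, power = Φ(d·√(n/2) − z_{α/2}).
d·√(n/2) = 0.38 × √(95/2) = 0.38 × 6.892 = 2.619.
z_β = 2.619 − 2.241 = 0.378.
Power = Φ(0.378) = 0.647.

power ≈ 0.65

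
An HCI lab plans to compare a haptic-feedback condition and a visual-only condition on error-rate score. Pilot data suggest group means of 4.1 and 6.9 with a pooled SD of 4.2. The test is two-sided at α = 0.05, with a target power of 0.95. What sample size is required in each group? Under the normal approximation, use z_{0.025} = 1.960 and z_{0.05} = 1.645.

Cohen's d = |M₁ − M₂| / SD_pooled = |4.1 − 6.9| / 4.2 = 2.8 / 4.2 = 0.667.
For two independent groups with equal n: n = 2·((z_{α/2} + z_β) / d)².
z_{α/2} + z_β = 1.960 + 1.645 = 3.605.
n = 2 × (3.605 / 0.667)² = 2 × 5.405² = 2 × 29.21 = 58.4.
Round up to the next whole participant.

n = 59 per group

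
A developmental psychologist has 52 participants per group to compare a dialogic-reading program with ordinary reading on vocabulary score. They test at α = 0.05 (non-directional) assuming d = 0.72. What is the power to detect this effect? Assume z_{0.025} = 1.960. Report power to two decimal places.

power ≈ 0.96

For two equal groups, power = Φ(d·√(n/2) − z_{α/2}).
d·√(n/2) = 0.72 × √(52/2) = 0.72 × 5.099 = 3.671.
z_β = 3.671 − 1.960 = 1.711.
Power = Φ(1.711) = 0.956.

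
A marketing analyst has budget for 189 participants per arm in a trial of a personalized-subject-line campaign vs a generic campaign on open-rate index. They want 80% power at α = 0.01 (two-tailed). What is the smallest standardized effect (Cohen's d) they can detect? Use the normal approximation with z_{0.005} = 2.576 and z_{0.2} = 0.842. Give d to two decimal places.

For two independent groups of n = 189 each: d_min = (z_{α/2} + z_β)·√(2/n).
z-sum = 2.576 + 0.842 = 3.418.
d_min = 3.418 × √(2/189) = 3.418 × 0.1029 = 0.352.

d_min ≈ 0.35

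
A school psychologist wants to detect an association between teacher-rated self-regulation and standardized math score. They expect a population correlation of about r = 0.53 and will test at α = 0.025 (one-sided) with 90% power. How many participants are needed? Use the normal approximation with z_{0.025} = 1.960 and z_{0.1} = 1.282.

Fisher's z: C = ½·ln((1+r)/(1−r)) = ½·ln(3.2553) = 0.5901.
n = ((z_{α} + z_β)/C)² + 3.
(1.960 + 1.282) / 0.5901 = 3.242 / 0.5901 = 5.494.
n = 5.494² + 3 = 30.18 + 3 = 33.2.
Round up.

n = 34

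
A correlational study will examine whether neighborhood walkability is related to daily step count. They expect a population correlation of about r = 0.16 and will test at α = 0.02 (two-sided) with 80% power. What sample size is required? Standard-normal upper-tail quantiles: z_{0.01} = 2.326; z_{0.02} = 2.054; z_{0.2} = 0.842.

n = 389

Fisher's z: C = ½·ln((1+r)/(1−r)) = ½·ln(1.3810) = 0.1614.
n = ((z_{α/2} + z_β)/C)² + 3.
(2.326 + 0.842) / 0.1614 = 3.168 / 0.1614 = 19.628.
n = 19.628² + 3 = 385.27 + 3 = 388.3.
Round up.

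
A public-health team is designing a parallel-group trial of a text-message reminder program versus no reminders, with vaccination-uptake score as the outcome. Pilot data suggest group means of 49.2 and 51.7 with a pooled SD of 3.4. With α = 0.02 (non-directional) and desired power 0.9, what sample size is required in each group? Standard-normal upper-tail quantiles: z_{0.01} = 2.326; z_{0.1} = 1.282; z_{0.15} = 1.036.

Cohen's d = |M₁ − M₂| / SD_pooled = |49.2 − 51.7| / 3.4 = 2.5 / 3.4 = 0.735.
For two independent groups with equal n: n = 2·((z_{α/2} + z_β) / d)².
z_{α/2} + z_β = 2.326 + 1.282 = 3.608.
n = 2 × (3.608 / 0.735)² = 2 × 4.909² = 2 × 24.10 = 48.2.
Round up to the next whole participant.

n = 49 per group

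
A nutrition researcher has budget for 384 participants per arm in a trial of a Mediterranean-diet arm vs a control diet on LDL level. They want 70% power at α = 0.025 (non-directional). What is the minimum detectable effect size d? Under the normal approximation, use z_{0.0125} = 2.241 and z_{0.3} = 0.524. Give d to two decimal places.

d_min ≈ 0.20

For two independent groups of n = 384 each: d_min = (z_{α/2} + z_β)·√(2/n).
z-sum = 2.241 + 0.524 = 2.765.
d_min = 2.765 × √(2/384) = 2.765 × 0.0722 = 0.200.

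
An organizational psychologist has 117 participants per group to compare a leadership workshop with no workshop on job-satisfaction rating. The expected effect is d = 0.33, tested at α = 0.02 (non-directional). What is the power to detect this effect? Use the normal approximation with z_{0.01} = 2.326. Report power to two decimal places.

For two equal groups, power = Φ(d·√(n/2) − z_{α/2}).
d·√(n/2) = 0.33 × √(117/2) = 0.33 × 7.649 = 2.524.
z_β = 2.524 − 2.326 = 0.198.
Power = Φ(0.198) = 0.578.

power ≈ 0.58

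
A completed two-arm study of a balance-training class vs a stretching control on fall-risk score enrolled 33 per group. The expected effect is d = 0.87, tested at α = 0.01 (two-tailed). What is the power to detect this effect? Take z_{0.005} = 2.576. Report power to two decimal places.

power ≈ 0.83

For two equal groups, power = Φ(d·√(n/2) − z_{α/2}).
d·√(n/2) = 0.87 × √(33/2) = 0.87 × 4.062 = 3.534.
z_β = 3.534 − 2.576 = 0.958.
Power = Φ(0.958) = 0.831.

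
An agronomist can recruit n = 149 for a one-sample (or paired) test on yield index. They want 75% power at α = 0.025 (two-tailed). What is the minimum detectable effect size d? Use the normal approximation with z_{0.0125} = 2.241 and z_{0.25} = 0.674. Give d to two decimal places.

For a single sample (or paired design) of n = 149: d_min = (z_{α/2} + z_β)/√n.
z-sum = 2.241 + 0.674 = 2.915.
d_min = 2.915 / √149 = 2.915 / 12.207 = 0.239.

d_min ≈ 0.24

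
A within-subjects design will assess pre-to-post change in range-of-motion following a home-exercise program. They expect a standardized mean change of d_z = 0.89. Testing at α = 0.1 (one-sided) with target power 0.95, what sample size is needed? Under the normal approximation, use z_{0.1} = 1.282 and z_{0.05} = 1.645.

n = 11 pairs

For a paired (one-sample on differences) test: n = ((z_{α} + z_β) / d)².
z_{α} + z_β = 1.282 + 1.645 = 2.927.
n = (2.927 / 0.89)² = 3.289² = 10.82.
Round up.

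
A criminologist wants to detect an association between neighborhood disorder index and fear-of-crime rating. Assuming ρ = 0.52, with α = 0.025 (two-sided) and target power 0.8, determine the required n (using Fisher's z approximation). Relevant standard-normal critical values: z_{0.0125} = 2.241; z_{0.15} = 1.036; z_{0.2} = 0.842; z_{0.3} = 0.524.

Fisher's z: C = ½·ln((1+r)/(1−r)) = ½·ln(3.1667) = 0.5763.
n = ((z_{α/2} + z_β)/C)² + 3.
(2.241 + 0.842) / 0.5763 = 3.083 / 0.5763 = 5.350.
n = 5.350² + 3 = 28.62 + 3 = 31.6.
Round up.

n = 32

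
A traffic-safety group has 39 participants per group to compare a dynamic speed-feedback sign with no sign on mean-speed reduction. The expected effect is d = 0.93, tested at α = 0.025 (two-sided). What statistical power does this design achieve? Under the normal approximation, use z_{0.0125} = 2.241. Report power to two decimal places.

For two equal groups, power = Φ(d·√(n/2) − z_{α/2}).
d·√(n/2) = 0.93 × √(39/2) = 0.93 × 4.416 = 4.107.
z_β = 4.107 − 2.241 = 1.866.
Power = Φ(1.866) = 0.969.

power ≈ 0.97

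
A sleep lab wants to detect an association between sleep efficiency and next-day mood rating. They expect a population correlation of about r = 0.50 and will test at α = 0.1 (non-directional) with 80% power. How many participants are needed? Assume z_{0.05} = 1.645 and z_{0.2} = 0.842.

Fisher's z: C = ½·ln((1+r)/(1−r)) = ½·ln(3.0000) = 0.5493.
n = ((z_{α/2} + z_β)/C)² + 3.
(1.645 + 0.842) / 0.5493 = 2.487 / 0.5493 = 4.528.
n = 4.528² + 3 = 20.50 + 3 = 23.5.
Round up.

n = 24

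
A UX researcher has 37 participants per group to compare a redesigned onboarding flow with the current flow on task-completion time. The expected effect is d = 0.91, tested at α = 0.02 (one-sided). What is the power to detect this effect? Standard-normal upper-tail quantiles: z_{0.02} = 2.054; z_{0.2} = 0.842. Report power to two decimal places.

For two equal groups, power = Φ(d·√(n/2) − z_{α}).
d·√(n/2) = 0.91 × √(37/2) = 0.91 × 4.301 = 3.914.
z_β = 3.914 − 2.054 = 1.860.
Power = Φ(1.860) = 0.969.

power ≈ 0.97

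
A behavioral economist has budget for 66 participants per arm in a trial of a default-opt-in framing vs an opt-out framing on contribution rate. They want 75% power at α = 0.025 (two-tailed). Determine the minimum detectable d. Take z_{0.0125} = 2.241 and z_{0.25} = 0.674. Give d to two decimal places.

d_min ≈ 0.51

For two independent groups of n = 66 each: d_min = (z_{α/2} + z_β)·√(2/n).
z-sum = 2.241 + 0.674 = 2.915.
d_min = 2.915 × √(2/66) = 2.915 × 0.1741 = 0.507.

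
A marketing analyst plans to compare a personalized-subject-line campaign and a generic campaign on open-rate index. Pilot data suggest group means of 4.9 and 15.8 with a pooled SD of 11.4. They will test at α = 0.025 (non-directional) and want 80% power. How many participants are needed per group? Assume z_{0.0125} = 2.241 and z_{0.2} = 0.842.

n = 21 per group

Cohen's d = |M₁ − M₂| / SD_pooled = |4.9 − 15.8| / 11.4 = 10.9 / 11.4 = 0.956.
For two independent groups with equal n: n = 2·((z_{α/2} + z_β) / d)².
z_{α/2} + z_β = 2.241 + 0.842 = 3.083.
n = 2 × (3.083 / 0.956)² = 2 × 3.225² = 2 × 10.40 = 20.8.
Round up to the next whole participant.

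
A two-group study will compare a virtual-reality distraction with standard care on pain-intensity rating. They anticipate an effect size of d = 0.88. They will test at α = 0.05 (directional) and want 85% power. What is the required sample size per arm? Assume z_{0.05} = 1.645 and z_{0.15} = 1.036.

For two independent groups with equal n: n = 2·((z_{α} + z_β) / d)².
z_{α} + z_β = 1.645 + 1.036 = 2.681.
n = 2 × (2.681 / 0.88)² = 2 × 3.047² = 2 × 9.28 = 18.6.
Round up to the next whole participant.

n = 19 per group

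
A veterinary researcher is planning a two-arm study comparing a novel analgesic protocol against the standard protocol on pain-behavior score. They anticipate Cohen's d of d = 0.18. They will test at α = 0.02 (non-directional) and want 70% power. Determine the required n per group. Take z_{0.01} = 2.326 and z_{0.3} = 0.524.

n = 502 per group

For two independent groups with equal n: n = 2·((z_{α/2} + z_β) / d)².
z_{α/2} + z_β = 2.326 + 0.524 = 2.850.
n = 2 × (2.850 / 0.18)² = 2 × 15.833² = 2 × 250.69 = 501.4.
Round up to the next whole participant.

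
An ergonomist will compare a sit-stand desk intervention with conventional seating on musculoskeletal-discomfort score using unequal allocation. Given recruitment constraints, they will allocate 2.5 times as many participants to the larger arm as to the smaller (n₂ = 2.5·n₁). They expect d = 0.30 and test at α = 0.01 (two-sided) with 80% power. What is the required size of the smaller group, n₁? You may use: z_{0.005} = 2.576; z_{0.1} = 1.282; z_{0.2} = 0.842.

With allocation ratio k = n₂/n₁ = 2.5, Var(x̄₁−x̄₂) = σ²(1/n₁ + 1/(k·n₁)) = σ²·(k+1)/(k·n₁).
So n₁ = (1 + 1/k)·((z_{α/2} + z_β)/d)² = 1.400 × (3.418/0.30)².
n₁ = 1.400 × 129.81 = 181.7.
Round up: n₁ = 182, giving n₂ = 2.5 × 182 = 455.

n₁ = 182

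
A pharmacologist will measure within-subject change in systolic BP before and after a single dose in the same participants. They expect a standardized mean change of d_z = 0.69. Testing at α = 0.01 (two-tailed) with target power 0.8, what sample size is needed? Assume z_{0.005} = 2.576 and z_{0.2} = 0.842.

n = 25 pairs

For a paired (one-sample on differences) test: n = ((z_{α/2} + z_β) / d)².
z_{α/2} + z_β = 2.576 + 0.842 = 3.418.
n = (3.418 / 0.69)² = 4.954² = 24.54.
Round up.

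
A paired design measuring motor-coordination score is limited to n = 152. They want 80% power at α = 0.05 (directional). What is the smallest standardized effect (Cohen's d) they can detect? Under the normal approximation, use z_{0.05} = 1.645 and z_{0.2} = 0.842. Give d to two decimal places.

d_min ≈ 0.20

For a single sample (or paired design) of n = 152: d_min = (z_{α} + z_β)/√n.
z-sum = 1.645 + 0.842 = 2.487.
d_min = 2.487 / √152 = 2.487 / 12.329 = 0.202.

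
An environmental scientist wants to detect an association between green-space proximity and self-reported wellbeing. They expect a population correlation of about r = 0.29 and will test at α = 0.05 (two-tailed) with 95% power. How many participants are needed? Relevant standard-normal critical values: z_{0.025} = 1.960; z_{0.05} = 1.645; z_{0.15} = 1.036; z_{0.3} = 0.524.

Fisher's z: C = ½·ln((1+r)/(1−r)) = ½·ln(1.8169) = 0.2986.
n = ((z_{α/2} + z_β)/C)² + 3.
(1.960 + 1.645) / 0.2986 = 3.605 / 0.2986 = 12.073.
n = 12.073² + 3 = 145.76 + 3 = 148.8.
Round up.

n = 149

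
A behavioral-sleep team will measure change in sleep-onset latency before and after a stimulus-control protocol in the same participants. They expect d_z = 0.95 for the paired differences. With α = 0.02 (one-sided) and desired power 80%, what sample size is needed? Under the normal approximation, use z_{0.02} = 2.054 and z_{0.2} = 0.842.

n = 10 pairs

For a paired (one-sample on differences) test: n = ((z_{α} + z_β) / d)².
z_{α} + z_β = 2.054 + 0.842 = 2.896.
n = (2.896 / 0.95)² = 3.048² = 9.29.
Round up.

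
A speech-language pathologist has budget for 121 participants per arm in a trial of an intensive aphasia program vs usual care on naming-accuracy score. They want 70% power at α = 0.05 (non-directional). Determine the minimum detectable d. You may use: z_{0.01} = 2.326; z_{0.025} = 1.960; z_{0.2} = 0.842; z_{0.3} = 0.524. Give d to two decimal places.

For two independent groups of n = 121 each: d_min = (z_{α/2} + z_β)·√(2/n).
z-sum = 1.960 + 0.524 = 2.484.
d_min = 2.484 × √(2/121) = 2.484 × 0.1286 = 0.319.

d_min ≈ 0.32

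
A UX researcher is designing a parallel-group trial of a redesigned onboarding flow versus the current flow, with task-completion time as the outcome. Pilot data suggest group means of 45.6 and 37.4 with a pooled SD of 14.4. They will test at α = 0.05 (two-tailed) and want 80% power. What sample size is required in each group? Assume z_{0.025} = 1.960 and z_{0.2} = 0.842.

n = 49 per group

Cohen's d = |M₁ − M₂| / SD_pooled = |45.6 − 37.4| / 14.4 = 8.2 / 14.4 = 0.569.
For two independent groups with equal n: n = 2·((z_{α/2} + z_β) / d)².
z_{α/2} + z_β = 1.960 + 0.842 = 2.802.
n = 2 × (2.802 / 0.569)² = 2 × 4.924² = 2 × 24.25 = 48.5.
Round up to the next whole participant.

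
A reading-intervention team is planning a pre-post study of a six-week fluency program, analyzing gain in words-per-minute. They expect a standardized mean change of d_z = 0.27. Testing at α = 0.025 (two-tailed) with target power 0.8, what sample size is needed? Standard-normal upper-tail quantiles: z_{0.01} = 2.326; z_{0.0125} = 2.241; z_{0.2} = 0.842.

For a paired (one-sample on differences) test: n = ((z_{α/2} + z_β) / d)².
z_{α/2} + z_β = 2.241 + 0.842 = 3.083.
n = (3.083 / 0.27)² = 11.419² = 130.38.
Round up.

n = 131 pairs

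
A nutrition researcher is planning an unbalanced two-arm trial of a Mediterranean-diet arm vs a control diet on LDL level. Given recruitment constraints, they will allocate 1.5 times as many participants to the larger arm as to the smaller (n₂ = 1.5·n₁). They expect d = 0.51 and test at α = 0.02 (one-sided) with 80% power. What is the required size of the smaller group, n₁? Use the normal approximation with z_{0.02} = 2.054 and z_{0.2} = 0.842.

n₁ = 54

With allocation ratio k = n₂/n₁ = 1.5, Var(x̄₁−x̄₂) = σ²(1/n₁ + 1/(k·n₁)) = σ²·(k+1)/(k·n₁).
So n₁ = (1 + 1/k)·((z_{α} + z_β)/d)² = 1.667 × (2.896/0.51)².
n₁ = 1.667 × 32.24 = 53.7.
Round up: n₁ = 54, giving n₂ = 1.5 × 54 = 81.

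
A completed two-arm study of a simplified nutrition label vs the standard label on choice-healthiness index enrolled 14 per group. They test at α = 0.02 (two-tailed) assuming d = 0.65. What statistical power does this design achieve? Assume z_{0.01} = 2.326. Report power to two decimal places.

power ≈ 0.27

For two equal groups, power = Φ(d·√(n/2) − z_{α/2}).
d·√(n/2) = 0.65 × √(14/2) = 0.65 × 2.646 = 1.720.
z_β = 1.720 − 2.326 = -0.606.
Power = Φ(-0.606) = 0.272.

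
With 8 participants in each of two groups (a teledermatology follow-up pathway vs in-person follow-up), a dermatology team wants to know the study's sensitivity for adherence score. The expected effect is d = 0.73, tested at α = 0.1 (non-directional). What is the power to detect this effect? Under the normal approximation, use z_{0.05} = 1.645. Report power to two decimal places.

For two equal groups, power = Φ(d·√(n/2) − z_{α/2}).
d·√(n/2) = 0.73 × √(8/2) = 0.73 × 2.000 = 1.460.
z_β = 1.460 − 1.645 = -0.185.
Power = Φ(-0.185) = 0.427.

power ≈ 0.43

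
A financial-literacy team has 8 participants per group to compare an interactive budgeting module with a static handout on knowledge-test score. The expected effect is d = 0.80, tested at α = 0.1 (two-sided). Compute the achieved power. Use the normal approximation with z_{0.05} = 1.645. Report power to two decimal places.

power ≈ 0.48

For two equal groups, power = Φ(d·√(n/2) − z_{α/2}).
d·√(n/2) = 0.80 × √(8/2) = 0.80 × 2.000 = 1.600.
z_β = 1.600 − 1.645 = -0.045.
Power = Φ(-0.045) = 0.482.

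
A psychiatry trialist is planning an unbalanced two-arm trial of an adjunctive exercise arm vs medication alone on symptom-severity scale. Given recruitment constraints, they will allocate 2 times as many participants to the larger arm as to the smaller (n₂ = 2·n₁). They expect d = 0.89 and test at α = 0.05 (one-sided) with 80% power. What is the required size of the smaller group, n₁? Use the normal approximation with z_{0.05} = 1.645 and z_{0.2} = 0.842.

n₁ = 12

With allocation ratio k = n₂/n₁ = 2, Var(x̄₁−x̄₂) = σ²(1/n₁ + 1/(k·n₁)) = σ²·(k+1)/(k·n₁).
So n₁ = (1 + 1/k)·((z_{α} + z_β)/d)² = 1.500 × (2.487/0.89)².
n₁ = 1.500 × 7.81 = 11.7.
Round up: n₁ = 12, giving n₂ = 2 × 12 = 24.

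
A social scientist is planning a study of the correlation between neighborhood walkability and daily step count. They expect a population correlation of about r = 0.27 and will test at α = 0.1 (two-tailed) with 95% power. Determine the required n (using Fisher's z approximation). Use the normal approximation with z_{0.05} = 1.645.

Fisher's z: C = ½·ln((1+r)/(1−r)) = ½·ln(1.7397) = 0.2769.
n = ((z_{α/2} + z_β)/C)² + 3.
(1.645 + 1.645) / 0.2769 = 3.290 / 0.2769 = 11.882.
n = 11.882² + 3 = 141.17 + 3 = 144.2.
Round up.

n = 145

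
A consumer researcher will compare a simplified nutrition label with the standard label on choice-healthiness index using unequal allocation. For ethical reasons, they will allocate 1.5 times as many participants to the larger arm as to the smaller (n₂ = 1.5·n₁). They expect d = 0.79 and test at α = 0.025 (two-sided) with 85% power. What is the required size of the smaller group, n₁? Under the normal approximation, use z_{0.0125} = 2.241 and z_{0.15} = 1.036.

With allocation ratio k = n₂/n₁ = 1.5, Var(x̄₁−x̄₂) = σ²(1/n₁ + 1/(k·n₁)) = σ²·(k+1)/(k·n₁).
So n₁ = (1 + 1/k)·((z_{α/2} + z_β)/d)² = 1.667 × (3.277/0.79)².
n₁ = 1.667 × 17.21 = 28.7.
Round up: n₁ = 29, giving n₂ = ⌈1.5 × 29⌉ = ⌈43.5⌉ = 44.

n₁ = 29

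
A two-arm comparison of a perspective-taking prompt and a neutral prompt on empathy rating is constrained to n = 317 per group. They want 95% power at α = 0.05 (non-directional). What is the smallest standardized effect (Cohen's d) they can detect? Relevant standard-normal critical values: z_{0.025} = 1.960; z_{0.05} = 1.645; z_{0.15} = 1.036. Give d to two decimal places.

d_min ≈ 0.29

For two independent groups of n = 317 each: d_min = (z_{α/2} + z_β)·√(2/n).
z-sum = 1.960 + 1.645 = 3.605.
d_min = 3.605 × √(2/317) = 3.605 × 0.0794 = 0.286.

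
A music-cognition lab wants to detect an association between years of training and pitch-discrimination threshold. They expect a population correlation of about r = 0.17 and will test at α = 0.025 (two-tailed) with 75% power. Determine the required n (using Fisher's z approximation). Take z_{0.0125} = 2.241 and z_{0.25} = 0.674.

n = 292

Fisher's z: C = ½·ln((1+r)/(1−r)) = ½·ln(1.4096) = 0.1717.
n = ((z_{α/2} + z_β)/C)² + 3.
(2.241 + 0.674) / 0.1717 = 2.915 / 0.1717 = 16.977.
n = 16.977² + 3 = 288.23 + 3 = 291.2.
Round up.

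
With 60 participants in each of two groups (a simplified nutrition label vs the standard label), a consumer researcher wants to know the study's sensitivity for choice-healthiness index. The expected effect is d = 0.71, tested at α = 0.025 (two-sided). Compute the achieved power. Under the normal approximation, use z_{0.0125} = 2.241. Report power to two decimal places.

For two equal groups, power = Φ(d·√(n/2) − z_{α/2}).
d·√(n/2) = 0.71 × √(60/2) = 0.71 × 5.477 = 3.889.
z_β = 3.889 − 2.241 = 1.648.
Power = Φ(1.648) = 0.950.

power ≈ 0.95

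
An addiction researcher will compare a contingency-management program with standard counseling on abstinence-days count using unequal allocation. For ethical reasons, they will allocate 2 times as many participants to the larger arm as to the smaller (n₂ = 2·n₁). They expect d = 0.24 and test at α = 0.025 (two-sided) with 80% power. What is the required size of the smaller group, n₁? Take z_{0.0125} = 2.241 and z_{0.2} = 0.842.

With allocation ratio k = n₂/n₁ = 2, Var(x̄₁−x̄₂) = σ²(1/n₁ + 1/(k·n₁)) = σ²·(k+1)/(k·n₁).
So n₁ = (1 + 1/k)·((z_{α/2} + z_β)/d)² = 1.500 × (3.083/0.24)².
n₁ = 1.500 × 165.02 = 247.5.
Round up: n₁ = 248, giving n₂ = 2 × 248 = 496.

n₁ = 248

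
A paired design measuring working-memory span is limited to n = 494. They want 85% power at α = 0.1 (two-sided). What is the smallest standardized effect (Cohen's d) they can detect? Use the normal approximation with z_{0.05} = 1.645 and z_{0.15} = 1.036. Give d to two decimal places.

d_min ≈ 0.12

For a single sample (or paired design) of n = 494: d_min = (z_{α/2} + z_β)/√n.
z-sum = 1.645 + 1.036 = 2.681.
d_min = 2.681 / √494 = 2.681 / 22.226 = 0.121.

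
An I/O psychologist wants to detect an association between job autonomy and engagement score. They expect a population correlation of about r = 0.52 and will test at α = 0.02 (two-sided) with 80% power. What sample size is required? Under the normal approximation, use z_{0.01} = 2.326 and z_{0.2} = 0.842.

Fisher's z: C = ½·ln((1+r)/(1−r)) = ½·ln(3.1667) = 0.5763.
n = ((z_{α/2} + z_β)/C)² + 3.
(2.326 + 0.842) / 0.5763 = 3.168 / 0.5763 = 5.497.
n = 5.497² + 3 = 30.22 + 3 = 33.2.
Round up.

n = 34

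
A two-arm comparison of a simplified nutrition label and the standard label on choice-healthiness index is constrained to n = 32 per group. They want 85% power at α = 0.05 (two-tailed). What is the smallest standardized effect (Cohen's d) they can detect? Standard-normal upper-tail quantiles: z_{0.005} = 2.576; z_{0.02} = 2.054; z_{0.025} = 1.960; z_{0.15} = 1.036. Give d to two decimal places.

For two independent groups of n = 32 each: d_min = (z_{α/2} + z_β)·√(2/n).
z-sum = 1.960 + 1.036 = 2.996.
d_min = 2.996 × √(2/32) = 2.996 × 0.2500 = 0.749.

d_min ≈ 0.75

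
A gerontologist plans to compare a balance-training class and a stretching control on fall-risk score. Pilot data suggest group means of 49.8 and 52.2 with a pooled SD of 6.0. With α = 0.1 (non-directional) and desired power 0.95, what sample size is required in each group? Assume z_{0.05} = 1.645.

n = 136 per group

Cohen's d = |M₁ − M₂| / SD_pooled = |49.8 − 52.2| / 6.0 = 2.4 / 6.0 = 0.400.
For two independent groups with equal n: n = 2·((z_{α/2} + z_β) / d)².
z_{α/2} + z_β = 1.645 + 1.645 = 3.290.
n = 2 × (3.290 / 0.400)² = 2 × 8.225² = 2 × 67.65 = 135.3.
Round up to the next whole participant.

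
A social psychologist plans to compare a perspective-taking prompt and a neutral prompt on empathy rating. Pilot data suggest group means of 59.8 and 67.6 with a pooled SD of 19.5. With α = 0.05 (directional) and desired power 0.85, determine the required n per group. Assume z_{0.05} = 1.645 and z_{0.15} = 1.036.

n = 90 per group

Cohen's d = |M₁ − M₂| / SD_pooled = |59.8 − 67.6| / 19.5 = 7.8 / 19.5 = 0.400.
For two independent groups with equal n: n = 2·((z_{α} + z_β) / d)².
z_{α} + z_β = 1.645 + 1.036 = 2.681.
n = 2 × (2.681 / 0.400)² = 2 × 6.702² = 2 × 44.92 = 89.8.
Round up to the next whole participant.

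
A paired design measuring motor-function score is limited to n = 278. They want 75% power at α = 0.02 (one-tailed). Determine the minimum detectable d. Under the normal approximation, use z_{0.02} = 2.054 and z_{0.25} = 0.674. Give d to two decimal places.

d_min ≈ 0.16

For a single sample (or paired design) of n = 278: d_min = (z_{α} + z_β)/√n.
z-sum = 2.054 + 0.674 = 2.728.
d_min = 2.728 / √278 = 2.728 / 16.673 = 0.164.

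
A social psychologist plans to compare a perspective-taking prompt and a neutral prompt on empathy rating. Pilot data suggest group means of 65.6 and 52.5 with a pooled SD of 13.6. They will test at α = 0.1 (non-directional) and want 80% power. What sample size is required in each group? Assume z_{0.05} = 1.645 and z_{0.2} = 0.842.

Cohen's d = |M₁ − M₂| / SD_pooled = |65.6 − 52.5| / 13.6 = 13.1 / 13.6 = 0.963.
For two independent groups with equal n: n = 2·((z_{α/2} + z_β) / d)².
z_{α/2} + z_β = 1.645 + 0.842 = 2.487.
n = 2 × (2.487 / 0.963)² = 2 × 2.583² = 2 × 6.67 = 13.3.
Round up to the next whole participant.

n = 14 per group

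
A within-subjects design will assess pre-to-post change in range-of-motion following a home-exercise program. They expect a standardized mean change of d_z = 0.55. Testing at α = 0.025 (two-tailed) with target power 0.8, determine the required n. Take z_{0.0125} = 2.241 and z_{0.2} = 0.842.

For a paired (one-sample on differences) test: n = ((z_{α/2} + z_β) / d)².
z_{α/2} + z_β = 2.241 + 0.842 = 3.083.
n = (3.083 / 0.55)² = 5.605² = 31.42.
Round up.

n = 32 pairs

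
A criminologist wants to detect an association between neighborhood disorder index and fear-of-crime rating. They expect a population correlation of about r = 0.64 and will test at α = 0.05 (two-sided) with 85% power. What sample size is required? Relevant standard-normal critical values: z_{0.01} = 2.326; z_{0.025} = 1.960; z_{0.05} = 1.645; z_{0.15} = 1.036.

Fisher's z: C = ½·ln((1+r)/(1−r)) = ½·ln(4.5556) = 0.7582.
n = ((z_{α/2} + z_β)/C)² + 3.
(1.960 + 1.036) / 0.7582 = 2.996 / 0.7582 = 3.951.
n = 3.951² + 3 = 15.61 + 3 = 18.6.
Round up.

n = 19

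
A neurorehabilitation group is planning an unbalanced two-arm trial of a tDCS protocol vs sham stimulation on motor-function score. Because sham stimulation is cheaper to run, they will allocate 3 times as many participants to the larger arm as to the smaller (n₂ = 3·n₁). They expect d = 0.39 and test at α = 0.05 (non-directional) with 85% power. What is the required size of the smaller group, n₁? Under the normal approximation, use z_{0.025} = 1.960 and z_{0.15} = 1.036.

n₁ = 79

With allocation ratio k = n₂/n₁ = 3, Var(x̄₁−x̄₂) = σ²(1/n₁ + 1/(k·n₁)) = σ²·(k+1)/(k·n₁).
So n₁ = (1 + 1/k)·((z_{α/2} + z_β)/d)² = 1.333 × (2.996/0.39)².
n₁ = 1.333 × 59.01 = 78.7.
Round up: n₁ = 79, giving n₂ = 3 × 79 = 237.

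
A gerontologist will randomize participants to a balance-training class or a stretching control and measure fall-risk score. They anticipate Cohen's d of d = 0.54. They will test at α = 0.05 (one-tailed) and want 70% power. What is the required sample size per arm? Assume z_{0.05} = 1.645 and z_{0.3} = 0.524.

n = 33 per group

For two independent groups with equal n: n = 2·((z_{α} + z_β) / d)².
z_{α} + z_β = 1.645 + 0.524 = 2.169.
n = 2 × (2.169 / 0.54)² = 2 × 4.017² = 2 × 16.13 = 32.3.
Round up to the next whole participant.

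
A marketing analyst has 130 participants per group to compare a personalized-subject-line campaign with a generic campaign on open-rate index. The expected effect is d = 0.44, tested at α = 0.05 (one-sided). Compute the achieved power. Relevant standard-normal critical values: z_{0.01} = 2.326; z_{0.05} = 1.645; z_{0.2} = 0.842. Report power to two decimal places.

For two equal groups, power = Φ(d·√(n/2) − z_{α}).
d·√(n/2) = 0.44 × √(130/2) = 0.44 × 8.062 = 3.547.
z_β = 3.547 − 1.645 = 1.902.
Power = Φ(1.902) = 0.971.

power ≈ 0.97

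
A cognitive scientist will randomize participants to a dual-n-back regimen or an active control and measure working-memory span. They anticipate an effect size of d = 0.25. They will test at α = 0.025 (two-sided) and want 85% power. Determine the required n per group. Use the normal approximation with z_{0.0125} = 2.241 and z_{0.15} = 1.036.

For two independent groups with equal n: n = 2·((z_{α/2} + z_β) / d)².
z_{α/2} + z_β = 2.241 + 1.036 = 3.277.
n = 2 × (3.277 / 0.25)² = 2 × 13.108² = 2 × 171.82 = 343.6.
Round up to the next whole participant.

n = 344 per group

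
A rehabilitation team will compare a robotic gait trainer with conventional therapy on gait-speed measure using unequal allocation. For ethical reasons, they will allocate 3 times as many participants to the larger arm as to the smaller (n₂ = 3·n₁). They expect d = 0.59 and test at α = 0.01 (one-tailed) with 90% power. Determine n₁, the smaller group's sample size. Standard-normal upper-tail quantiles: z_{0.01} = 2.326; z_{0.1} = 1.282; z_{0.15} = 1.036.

n₁ = 50

With allocation ratio k = n₂/n₁ = 3, Var(x̄₁−x̄₂) = σ²(1/n₁ + 1/(k·n₁)) = σ²·(k+1)/(k·n₁).
So n₁ = (1 + 1/k)·((z_{α} + z_β)/d)² = 1.333 × (3.608/0.59)².
n₁ = 1.333 × 37.40 = 49.9.
Round up: n₁ = 50, giving n₂ = 3 × 50 = 150.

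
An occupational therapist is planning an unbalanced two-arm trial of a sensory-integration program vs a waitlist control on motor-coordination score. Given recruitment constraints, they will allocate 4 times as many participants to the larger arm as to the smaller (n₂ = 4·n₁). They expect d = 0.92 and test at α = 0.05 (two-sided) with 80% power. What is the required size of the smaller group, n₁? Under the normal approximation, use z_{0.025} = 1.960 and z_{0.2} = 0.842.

n₁ = 12

With allocation ratio k = n₂/n₁ = 4, Var(x̄₁−x̄₂) = σ²(1/n₁ + 1/(k·n₁)) = σ²·(k+1)/(k·n₁).
So n₁ = (1 + 1/k)·((z_{α/2} + z_β)/d)² = 1.250 × (2.802/0.92)².
n₁ = 1.250 × 9.28 = 11.6.
Round up: n₁ = 12, giving n₂ = 4 × 12 = 48.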